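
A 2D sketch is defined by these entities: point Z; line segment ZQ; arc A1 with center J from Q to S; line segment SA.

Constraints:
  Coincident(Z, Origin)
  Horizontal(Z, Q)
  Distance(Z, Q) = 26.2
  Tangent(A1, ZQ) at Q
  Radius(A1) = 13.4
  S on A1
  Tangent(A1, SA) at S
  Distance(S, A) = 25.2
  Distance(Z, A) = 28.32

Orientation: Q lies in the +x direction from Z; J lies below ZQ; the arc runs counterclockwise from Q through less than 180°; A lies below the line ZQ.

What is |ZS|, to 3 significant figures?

16.1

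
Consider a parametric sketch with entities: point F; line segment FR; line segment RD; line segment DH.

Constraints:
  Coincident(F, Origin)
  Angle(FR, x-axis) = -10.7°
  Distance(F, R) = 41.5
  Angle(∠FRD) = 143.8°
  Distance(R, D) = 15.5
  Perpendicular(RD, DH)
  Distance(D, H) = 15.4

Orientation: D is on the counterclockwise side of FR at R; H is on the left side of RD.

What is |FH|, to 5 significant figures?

49.829

∠FRD = 143.8°, so RD runs at -10.7° + (180° − 143.8°) = 25.500° from the x-axis; with |RD| = 15.5, D = R + 15.5·(cos 25.500°, sin 25.500°) = (54.769, -1.0322). RD ⟂ DH; with |DH| = 15.4 on the left of RD, H = D + 15.4·(-0.43051, 0.90259) = (48.139, 12.868). Then |FH| = |H − F| = 49.829.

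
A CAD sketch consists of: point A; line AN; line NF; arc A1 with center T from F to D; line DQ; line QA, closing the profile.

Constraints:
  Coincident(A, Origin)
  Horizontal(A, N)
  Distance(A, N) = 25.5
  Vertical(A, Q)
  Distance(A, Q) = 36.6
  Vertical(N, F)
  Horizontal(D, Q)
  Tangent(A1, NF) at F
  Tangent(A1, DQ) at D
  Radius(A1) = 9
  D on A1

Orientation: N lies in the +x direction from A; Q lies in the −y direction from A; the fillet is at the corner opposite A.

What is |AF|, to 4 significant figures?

37.58

A is at the origin; AN is horizontal with |AN| = 25.5 and N on the +x side, so N = (25.50, 0.000). AQ is vertical with |AQ| = 36.6 and Q on the −y side, so Q = (0.000, -36.60). The virtual corner opposite A is at (25.50, -36.60). Tangency of A1 to NF means the radius TF is perpendicular to NF and the tangent condition forces TD to be normal to DQ, with radius 9.0, so the center T sits 9.0 in from both sides at T = (16.50, -27.60). That places the tangent points at F = (25.50, -27.60) on NF and D = (16.50, -36.60) on DQ. Then |AF| = |F − A| = 37.58.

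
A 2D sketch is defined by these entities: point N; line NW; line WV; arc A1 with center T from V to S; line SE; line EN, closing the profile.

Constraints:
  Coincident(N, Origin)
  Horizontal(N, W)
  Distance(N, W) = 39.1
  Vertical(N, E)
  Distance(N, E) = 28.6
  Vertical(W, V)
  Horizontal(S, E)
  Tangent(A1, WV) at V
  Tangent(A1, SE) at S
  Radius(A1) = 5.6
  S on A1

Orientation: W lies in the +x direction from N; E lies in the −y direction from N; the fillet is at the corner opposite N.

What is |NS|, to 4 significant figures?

44.05

The virtual corner opposite N is at (39.10, -28.60). Tangency of A1 to WV means the radius TV is perpendicular to WV and since A1 is tangent to SE there, TS ⟂ SE, with radius 5.6, so the center T sits 5.6 in from both sides at T = (33.50, -23.00). That places the tangent points at V = (39.10, -23.00) on WV and S = (33.50, -28.60) on SE. Then |NS| = |S − N| = 44.05.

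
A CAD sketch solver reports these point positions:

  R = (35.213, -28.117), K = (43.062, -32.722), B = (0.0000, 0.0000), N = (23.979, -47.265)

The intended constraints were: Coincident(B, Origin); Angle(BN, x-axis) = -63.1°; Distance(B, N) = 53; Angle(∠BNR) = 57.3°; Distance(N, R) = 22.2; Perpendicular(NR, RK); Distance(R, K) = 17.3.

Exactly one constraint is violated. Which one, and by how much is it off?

Distance(R, K) = 17.3 — off by 8.20.

B = (0.00, 0.00) ✓; BN at -63.10° ✓; |BN| = 53.00 ✓; ∠BNR = 57.30° ✓; |NR| = 22.20 ✓; ∠(NR, RK) = 90.00° ✓; |RK| = 9.100 ✗.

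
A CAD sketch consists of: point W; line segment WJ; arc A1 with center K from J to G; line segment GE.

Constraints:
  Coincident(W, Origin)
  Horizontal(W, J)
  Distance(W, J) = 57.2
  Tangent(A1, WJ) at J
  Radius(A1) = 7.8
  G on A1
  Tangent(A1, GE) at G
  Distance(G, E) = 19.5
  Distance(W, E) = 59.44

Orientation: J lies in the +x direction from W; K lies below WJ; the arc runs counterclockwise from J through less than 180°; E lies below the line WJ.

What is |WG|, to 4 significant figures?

50.28

Checks: |KG| = 7.800 ✓; ∠(KG, GE) = 90.00° ✓; |GE| = 19.50 ✓; |WE| = 59.44 ✓.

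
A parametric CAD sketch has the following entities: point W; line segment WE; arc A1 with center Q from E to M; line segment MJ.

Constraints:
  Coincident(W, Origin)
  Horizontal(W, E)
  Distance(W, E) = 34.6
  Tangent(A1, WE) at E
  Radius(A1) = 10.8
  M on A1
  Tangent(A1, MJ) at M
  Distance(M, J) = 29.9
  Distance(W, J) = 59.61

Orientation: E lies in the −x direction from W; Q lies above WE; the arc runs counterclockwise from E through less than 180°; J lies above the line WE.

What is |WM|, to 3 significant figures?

30.8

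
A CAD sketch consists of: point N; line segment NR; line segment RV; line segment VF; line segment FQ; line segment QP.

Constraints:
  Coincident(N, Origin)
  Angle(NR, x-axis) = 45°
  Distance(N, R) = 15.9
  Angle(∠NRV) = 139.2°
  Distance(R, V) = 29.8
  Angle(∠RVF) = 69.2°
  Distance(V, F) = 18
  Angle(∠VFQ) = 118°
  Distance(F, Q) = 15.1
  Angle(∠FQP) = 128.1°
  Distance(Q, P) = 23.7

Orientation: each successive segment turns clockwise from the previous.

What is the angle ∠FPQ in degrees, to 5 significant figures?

19.794°

N is at the origin; NR runs at 45.0° with length 15.9, so R = (11.243, 11.243). ∠NRV = 139.2° gives RV at 4.2000° from the x-axis; with |RV| = 29.8, V = (40.963, 13.425). ∠RVF = 69.2° gives VF at -106.60° from the x-axis; with |VF| = 18.0, F = (35.821, -3.8243). ∠VFQ = 118.0° gives FQ at -168.60° from the x-axis; with |FQ| = 15.1, Q = (21.018, -6.8089). ∠FQP = 128.1° gives QP at 139.50° from the x-axis; with |QP| = 23.7, P = (2.9969, 8.5830). Then cos ∠FPQ = PF·PQ / (|PF||PQ|), giving 19.794°.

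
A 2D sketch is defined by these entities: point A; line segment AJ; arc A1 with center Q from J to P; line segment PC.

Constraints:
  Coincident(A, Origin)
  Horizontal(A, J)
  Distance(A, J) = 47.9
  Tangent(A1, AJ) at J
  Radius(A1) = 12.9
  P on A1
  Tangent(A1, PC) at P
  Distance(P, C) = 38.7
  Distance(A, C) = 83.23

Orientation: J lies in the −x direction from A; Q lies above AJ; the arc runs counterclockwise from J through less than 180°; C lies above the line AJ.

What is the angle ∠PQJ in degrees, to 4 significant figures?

137.2°

Checks: A = (0.00, 0.00) ✓; |QP| = 12.90 ✓; ∠(QP, PC) = 90.00° ✓; |PC| = 38.70 ✓; |AC| = 83.23 ✓.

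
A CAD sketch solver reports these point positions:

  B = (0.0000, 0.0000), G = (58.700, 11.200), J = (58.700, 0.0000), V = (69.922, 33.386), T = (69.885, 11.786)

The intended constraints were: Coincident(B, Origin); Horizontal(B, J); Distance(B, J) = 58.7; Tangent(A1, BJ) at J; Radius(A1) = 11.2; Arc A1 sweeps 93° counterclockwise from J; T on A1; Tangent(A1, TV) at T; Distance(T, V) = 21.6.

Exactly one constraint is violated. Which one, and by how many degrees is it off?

Tangent(A1, TV) at T — off by 3.10°.

B = (0.00, 0.00) ✓; B.y = 0.00, J.y = 0.00 ✓; |BJ| = 58.70 ✓; ∠(GJ, JB) = 90.00° ✓; |GJ| = 11.20 ✓; bearing(G→T) − bearing(G→J) = 93.00° ✓; |GT| = 11.20 ✓; ∠(GT, TV) = 93.10° ✗; |TV| = 21.60 ✓.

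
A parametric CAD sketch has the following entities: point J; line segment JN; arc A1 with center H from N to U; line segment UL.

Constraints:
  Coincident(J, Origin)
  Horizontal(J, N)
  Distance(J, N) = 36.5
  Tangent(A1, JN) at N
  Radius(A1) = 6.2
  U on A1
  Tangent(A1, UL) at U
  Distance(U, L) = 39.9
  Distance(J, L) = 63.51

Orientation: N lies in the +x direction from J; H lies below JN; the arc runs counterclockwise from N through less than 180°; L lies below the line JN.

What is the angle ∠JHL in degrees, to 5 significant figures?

110.20°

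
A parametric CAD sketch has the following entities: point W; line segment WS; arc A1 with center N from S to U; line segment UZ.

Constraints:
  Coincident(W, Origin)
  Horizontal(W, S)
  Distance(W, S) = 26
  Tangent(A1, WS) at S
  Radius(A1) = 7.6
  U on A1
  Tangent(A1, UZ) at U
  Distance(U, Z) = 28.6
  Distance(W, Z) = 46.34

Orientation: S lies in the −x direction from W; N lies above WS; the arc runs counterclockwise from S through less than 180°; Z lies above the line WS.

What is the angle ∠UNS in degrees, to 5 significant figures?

108.19°

Checks: |NU| = 7.600 ✓; ∠(NU, UZ) = 90.00° ✓; |UZ| = 28.60 ✓; |WZ| = 46.34 ✓.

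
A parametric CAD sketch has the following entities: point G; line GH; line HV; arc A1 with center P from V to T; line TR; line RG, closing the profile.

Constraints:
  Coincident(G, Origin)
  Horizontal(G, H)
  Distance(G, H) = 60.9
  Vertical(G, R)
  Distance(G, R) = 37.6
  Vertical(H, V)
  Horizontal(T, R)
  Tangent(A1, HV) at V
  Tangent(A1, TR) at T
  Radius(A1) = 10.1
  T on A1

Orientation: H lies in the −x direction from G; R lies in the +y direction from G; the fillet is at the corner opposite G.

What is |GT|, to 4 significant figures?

63.20

G is at the origin; G and H share the same y with |GH| = 60.9 and H on the −x side, so H = (-60.90, 0.000). GR is vertical with |GR| = 37.6 and R on the +y side, so R = (0.000, 37.60). The virtual corner opposite G is at (-60.90, 37.60). Since A1 is tangent to HV there, PV ⟂ HV and A1 meets TR tangentially, so PT is at right angles to TR, with radius 10.1, so the center P sits 10.1 in from both sides at P = (-50.80, 27.50). That places the tangent points at V = (-60.90, 27.50) on HV and T = (-50.80, 37.60) on TR. Then |GT| = |T − G| = 63.20.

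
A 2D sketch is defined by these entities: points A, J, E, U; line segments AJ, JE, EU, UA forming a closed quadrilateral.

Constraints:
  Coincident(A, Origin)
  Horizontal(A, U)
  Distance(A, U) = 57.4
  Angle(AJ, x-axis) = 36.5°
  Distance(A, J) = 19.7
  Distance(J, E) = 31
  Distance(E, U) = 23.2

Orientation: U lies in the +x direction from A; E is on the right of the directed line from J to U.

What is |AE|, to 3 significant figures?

38.6

A is at the origin; A and U share the same y with |AU| = 57.4 and U in +x, so U = (57.4, 0). AJ runs at 36.5° with |AJ| = 19.7, so J = (15.8, 11.7). E is determined by |JE| = 31.0 and |EU| = 23.2 together: it lies at the intersection of circle(J, 31.0) and circle(U, 23.2). With |JU| = 43.2, the foot of the radical line on JU is 26.5 from J and the perpendicular offset is √(31.0² − 26.5²) = 16.1. Taking the right-of-JU solution: E = (37.0, -11.0).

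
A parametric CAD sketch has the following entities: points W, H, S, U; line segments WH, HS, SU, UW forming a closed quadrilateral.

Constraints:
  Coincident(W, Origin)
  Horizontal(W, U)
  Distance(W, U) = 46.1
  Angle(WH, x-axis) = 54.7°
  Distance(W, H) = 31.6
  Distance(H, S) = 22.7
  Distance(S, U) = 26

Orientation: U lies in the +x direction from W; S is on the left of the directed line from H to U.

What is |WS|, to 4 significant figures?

48.24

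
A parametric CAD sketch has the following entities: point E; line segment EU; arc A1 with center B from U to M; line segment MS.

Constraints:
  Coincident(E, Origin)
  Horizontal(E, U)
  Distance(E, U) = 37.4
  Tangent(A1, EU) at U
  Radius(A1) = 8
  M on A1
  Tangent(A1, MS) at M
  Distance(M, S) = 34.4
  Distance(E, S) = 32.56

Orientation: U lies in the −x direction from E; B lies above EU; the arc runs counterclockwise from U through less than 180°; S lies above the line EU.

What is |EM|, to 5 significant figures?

31.147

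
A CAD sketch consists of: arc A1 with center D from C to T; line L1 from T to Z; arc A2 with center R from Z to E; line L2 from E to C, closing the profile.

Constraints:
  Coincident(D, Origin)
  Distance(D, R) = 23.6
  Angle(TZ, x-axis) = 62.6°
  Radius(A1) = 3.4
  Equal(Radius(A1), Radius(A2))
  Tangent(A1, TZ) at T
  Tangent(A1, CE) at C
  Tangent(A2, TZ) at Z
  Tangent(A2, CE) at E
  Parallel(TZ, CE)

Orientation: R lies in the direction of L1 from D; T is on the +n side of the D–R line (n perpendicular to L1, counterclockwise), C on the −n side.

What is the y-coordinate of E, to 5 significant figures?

19.388

The slot axis is L1's direction at 62.6°, so u = (cos 62.6°, sin 62.6°) = (0.46020, 0.88782) and n = (−sin 62.6°, cos 62.6°) = (-0.88782, 0.46020). D is at the origin and R lies 23.6 along u from D, so R = 23.6·u = (10.861, 20.952). Tangency of A1 to both parallel lines with radius 3.4 puts T and C at D ± 3.4·n: T = (-3.0186, 1.5647), C = (3.0186, -1.5647). Equal radii place Z and E the same way about R: Z = R + 3.4·n = (7.8421, 22.517), E = R − 3.4·n = (13.879, 19.388). So E.y = 19.388.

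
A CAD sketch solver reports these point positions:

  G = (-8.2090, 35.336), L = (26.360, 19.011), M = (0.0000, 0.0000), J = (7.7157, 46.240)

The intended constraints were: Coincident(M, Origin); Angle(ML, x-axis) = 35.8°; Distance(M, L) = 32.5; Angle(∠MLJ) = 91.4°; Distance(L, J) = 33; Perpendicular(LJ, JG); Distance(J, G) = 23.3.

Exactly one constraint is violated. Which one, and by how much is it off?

Distance(J, G) = 23.3 — off by 4.00.

M = (0.00, 0.00) ✓; ML at 35.80° ✓; |ML| = 32.50 ✓; ∠MLJ = 91.40° ✓; |LJ| = 33.00 ✓; ∠(LJ, JG) = 90.00° ✓; |JG| = 19.30 ✗.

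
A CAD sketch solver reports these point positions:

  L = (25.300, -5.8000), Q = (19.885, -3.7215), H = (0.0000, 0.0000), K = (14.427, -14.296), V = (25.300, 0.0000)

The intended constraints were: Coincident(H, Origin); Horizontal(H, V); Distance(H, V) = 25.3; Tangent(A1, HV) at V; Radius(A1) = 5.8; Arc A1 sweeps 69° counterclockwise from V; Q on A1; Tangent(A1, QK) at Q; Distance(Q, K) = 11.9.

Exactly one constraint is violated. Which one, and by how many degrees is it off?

Tangent(A1, QK) at Q — off by 6.30°.

H = (0.00, 0.00) ✓; H.y = 0.00, V.y = 0.00 ✓; |HV| = 25.30 ✓; ∠(LV, VH) = 90.00° ✓; |LV| = 5.800 ✓; bearing(L→Q) − bearing(L→V) = 69.00° ✓; |LQ| = 5.800 ✓; ∠(LQ, QK) = 96.30° ✗; |QK| = 11.90 ✓.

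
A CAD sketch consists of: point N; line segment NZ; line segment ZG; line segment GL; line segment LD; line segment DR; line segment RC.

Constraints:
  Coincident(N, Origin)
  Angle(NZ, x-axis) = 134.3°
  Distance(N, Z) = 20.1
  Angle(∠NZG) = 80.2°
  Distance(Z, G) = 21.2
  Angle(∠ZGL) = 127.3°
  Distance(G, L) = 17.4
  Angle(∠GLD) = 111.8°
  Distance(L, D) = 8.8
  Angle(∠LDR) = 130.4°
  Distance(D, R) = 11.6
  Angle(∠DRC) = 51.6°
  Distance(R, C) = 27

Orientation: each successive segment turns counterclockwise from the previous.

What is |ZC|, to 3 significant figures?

28.8

N is at the origin; NZ runs at 134.3° with length 20.1, so Z = (-14.0, 14.4). ∠NZG = 80.2° gives ZG at -126° from the x-axis; with |ZG| = 21.2, G = (-26.5, -2.79). ∠ZGL = 127.3° gives GL at -73.2° from the x-axis; with |GL| = 17.4, L = (-21.4, -19.4). ∠GLD = 111.8° gives LD at -5.00° from the x-axis; with |LD| = 8.8, D = (-12.7, -20.2). ∠LDR = 130.4° gives DR at 44.6° from the x-axis; with |DR| = 11.6, R = (-4.41, -12.1). ∠DRC = 51.6° gives RC at 173° from the x-axis; with |RC| = 27.0, C = (-31.2, -8.78). Then |ZC| = |C − Z| = 28.8.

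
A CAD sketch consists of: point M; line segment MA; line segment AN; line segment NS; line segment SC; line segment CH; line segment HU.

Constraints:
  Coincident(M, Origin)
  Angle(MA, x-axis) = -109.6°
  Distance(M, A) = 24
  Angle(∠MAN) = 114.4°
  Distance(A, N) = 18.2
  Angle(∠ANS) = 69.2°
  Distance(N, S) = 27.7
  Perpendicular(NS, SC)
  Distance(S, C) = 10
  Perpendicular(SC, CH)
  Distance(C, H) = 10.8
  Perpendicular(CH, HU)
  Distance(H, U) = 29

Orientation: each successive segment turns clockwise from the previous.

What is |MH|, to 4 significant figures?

15.98

M is at the origin; MA runs at -109.6° with length 24.0, so A = (-8.051, -22.61). ∠MAN = 114.4° gives AN at -175.2° from the x-axis; with |AN| = 18.2, N = (-26.19, -24.13). ∠ANS = 69.2° gives NS at 74.00° from the x-axis; with |NS| = 27.7, S = (-18.55, 2.495). NS is perpendicular to SC, so SC runs at -16.00°; with |SC| = 10.0, C = (-8.939, -0.2617). The perpendicularity gives CH at right angles to SC, so CH runs at -106.0°; with |CH| = 10.8, H = (-11.92, -10.64). Then |MH| = |H − M| = 15.98.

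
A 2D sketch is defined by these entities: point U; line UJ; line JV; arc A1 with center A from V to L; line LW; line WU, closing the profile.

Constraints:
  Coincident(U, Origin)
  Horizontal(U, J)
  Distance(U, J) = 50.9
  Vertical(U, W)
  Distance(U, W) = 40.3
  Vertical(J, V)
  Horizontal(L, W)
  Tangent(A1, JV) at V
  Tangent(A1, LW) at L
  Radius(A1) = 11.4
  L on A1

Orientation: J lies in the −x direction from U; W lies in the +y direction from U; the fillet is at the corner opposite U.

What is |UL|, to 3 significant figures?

56.4

U is at the origin; UJ is horizontal with |UJ| = 50.9 and J on the −x side, so J = (-50.9, 0.00). U and W share the same x with |UW| = 40.3 and W on the +y side, so W = (0.00, 40.3). The virtual corner opposite U is at (-50.9, 40.3). The tangent condition forces AV to be normal to JV and tangency of A1 to LW means the radius AL is perpendicular to LW, with radius 11.4, so the center A sits 11.4 in from both sides at A = (-39.5, 28.9). That places the tangent points at V = (-50.9, 28.9) on JV and L = (-39.5, 40.3) on LW. Then |UL| = |L − U| = 56.4.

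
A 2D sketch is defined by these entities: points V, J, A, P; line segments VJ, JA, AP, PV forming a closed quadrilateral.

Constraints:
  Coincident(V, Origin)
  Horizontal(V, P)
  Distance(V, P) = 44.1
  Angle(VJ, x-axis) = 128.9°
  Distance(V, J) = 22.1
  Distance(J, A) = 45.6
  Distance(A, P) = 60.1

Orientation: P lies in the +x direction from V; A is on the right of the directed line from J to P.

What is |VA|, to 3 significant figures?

29.5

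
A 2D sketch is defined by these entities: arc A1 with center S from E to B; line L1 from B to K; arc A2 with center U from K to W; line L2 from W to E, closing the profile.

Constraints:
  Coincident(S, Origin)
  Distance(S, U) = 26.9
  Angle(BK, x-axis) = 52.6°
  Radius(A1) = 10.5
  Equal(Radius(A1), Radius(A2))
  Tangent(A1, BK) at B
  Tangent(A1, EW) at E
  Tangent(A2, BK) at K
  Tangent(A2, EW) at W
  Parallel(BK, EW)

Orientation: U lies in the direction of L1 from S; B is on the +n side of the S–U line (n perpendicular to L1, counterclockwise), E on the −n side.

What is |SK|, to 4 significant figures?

28.88

The slot axis is L1's direction at 52.6°, so u = (cos 52.6°, sin 52.6°) = (0.6074, 0.7944) and n = (−sin 52.6°, cos 52.6°) = (-0.7944, 0.6074). S is at the origin and U lies 26.9 along u from S, so U = 26.9·u = (16.34, 21.37). Tangency of A1 to both parallel lines with radius 10.5 puts B and E at S ± 10.5·n: B = (-8.341, 6.377), E = (8.341, -6.377). Equal radii place K and W the same way about U: K = U + 10.5·n = (7.997, 27.75), W = U − 10.5·n = (24.68, 14.99). Then |SK| = |K − S| = 28.88.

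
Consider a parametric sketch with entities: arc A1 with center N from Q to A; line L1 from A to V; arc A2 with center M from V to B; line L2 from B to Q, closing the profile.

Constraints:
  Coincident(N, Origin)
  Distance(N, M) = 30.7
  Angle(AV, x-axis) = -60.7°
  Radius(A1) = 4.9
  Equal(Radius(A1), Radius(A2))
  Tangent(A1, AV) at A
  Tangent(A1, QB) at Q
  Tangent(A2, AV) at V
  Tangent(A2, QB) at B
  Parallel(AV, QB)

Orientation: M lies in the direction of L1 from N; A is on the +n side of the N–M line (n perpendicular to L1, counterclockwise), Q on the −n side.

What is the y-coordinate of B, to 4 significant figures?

-29.17

The slot axis is L1's direction at -60.7°, so u = (cos -60.7°, sin -60.7°) = (0.4894, -0.8721) and n = (−sin -60.7°, cos -60.7°) = (0.8721, 0.4894). N is at the origin and M lies 30.7 along u from N, so M = 30.7·u = (15.02, -26.77). Tangency of A1 to both parallel lines with radius 4.9 puts A and Q at N ± 4.9·n: A = (4.273, 2.398), Q = (-4.273, -2.398). Equal radii place V and B the same way about M: V = M + 4.9·n = (19.30, -24.37), B = M − 4.9·n = (10.75, -29.17). So B.y = -29.17.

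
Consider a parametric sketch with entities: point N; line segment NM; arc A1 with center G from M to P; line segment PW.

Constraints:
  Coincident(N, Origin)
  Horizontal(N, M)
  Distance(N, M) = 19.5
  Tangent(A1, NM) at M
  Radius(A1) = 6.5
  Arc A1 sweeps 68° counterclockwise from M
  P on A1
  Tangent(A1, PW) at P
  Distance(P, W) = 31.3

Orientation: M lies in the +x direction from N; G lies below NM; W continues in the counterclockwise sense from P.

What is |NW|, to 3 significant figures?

33.1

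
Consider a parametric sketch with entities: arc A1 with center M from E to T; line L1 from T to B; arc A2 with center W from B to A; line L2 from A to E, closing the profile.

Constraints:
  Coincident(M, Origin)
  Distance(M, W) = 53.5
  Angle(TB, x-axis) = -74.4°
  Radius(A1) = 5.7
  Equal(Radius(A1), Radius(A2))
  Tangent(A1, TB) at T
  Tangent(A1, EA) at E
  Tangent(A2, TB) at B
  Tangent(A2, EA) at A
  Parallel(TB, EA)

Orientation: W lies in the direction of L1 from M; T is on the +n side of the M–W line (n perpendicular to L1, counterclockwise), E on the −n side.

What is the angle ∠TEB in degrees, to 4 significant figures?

77.97°

The slot axis is L1's direction at -74.4°, so u = (cos -74.4°, sin -74.4°) = (0.2689, -0.9632) and n = (−sin -74.4°, cos -74.4°) = (0.9632, 0.2689). M is at the origin and W lies 53.5 along u from M, so W = 53.5·u = (14.39, -51.53). Tangency of A1 to both parallel lines with radius 5.7 puts T and E at M ± 5.7·n: T = (5.490, 1.533), E = (-5.490, -1.533). Equal radii place B and A the same way about W: B = W + 5.7·n = (19.88, -50.00), A = W − 5.7·n = (8.897, -53.06). Then cos ∠TEB = ET·EB / (|ET||EB|), giving 77.97°.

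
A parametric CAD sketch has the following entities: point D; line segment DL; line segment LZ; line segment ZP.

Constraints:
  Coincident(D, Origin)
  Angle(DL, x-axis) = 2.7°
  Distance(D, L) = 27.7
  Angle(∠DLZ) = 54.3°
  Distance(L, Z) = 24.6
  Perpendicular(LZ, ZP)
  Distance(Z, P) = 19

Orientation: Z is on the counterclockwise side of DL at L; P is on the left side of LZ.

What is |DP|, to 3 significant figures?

9.13

∠DLZ = 54.3°, so LZ runs at 2.7° + (180° − 54.3°) = 128° from the x-axis; with |LZ| = 24.6, Z = L + 24.6·(cos 128°, sin 128°) = (12.4, 20.6). LZ ⟂ ZP; with |ZP| = 19.0 on the left of LZ, P = Z + 19.0·(-0.784, -0.621) = (-2.50, 8.78). Then |DP| = |P − D| = 9.13.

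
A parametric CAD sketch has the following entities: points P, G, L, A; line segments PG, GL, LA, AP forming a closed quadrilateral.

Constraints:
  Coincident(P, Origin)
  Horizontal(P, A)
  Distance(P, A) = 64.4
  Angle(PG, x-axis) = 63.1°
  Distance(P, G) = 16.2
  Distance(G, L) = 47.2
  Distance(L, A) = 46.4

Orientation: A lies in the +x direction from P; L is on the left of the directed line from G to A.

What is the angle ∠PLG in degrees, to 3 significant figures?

6.78°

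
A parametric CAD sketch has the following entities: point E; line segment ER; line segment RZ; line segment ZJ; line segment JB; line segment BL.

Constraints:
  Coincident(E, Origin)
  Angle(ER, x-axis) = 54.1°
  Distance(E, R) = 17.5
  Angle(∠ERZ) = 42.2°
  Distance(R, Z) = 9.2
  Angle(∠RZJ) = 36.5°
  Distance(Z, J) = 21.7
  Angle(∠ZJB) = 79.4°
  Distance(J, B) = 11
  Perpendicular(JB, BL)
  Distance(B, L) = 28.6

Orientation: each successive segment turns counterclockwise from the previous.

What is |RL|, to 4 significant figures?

15.83

∠ZJB = 79.4° gives JB at 76.00° from the x-axis; with |JB| = 11.0, B = (23.65, 13.92). JB is perpendicular to BL, so BL runs at 166.0°; with |BL| = 28.6, L = (-4.100, 20.84). Then |RL| = |L − R| = 15.83.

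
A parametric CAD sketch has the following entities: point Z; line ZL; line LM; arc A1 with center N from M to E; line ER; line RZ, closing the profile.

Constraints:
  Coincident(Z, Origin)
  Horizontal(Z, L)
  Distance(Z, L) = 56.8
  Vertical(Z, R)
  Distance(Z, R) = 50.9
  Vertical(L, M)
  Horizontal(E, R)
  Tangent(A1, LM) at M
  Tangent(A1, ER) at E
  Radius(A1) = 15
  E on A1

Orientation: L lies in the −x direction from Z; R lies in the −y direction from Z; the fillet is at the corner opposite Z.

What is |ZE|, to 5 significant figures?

65.864

Z is at the origin; ZL is horizontal with |ZL| = 56.8 and L on the −x side, so L = (-56.800, 0.0000). Z and R share the same x with |ZR| = 50.9 and R on the −y side, so R = (0.0000, -50.900). The virtual corner opposite Z is at (-56.800, -50.900). A1 meets LM tangentially, so NM is at right angles to LM and tangency of A1 to ER means the radius NE is perpendicular to ER, with radius 15.0, so the center N sits 15.0 in from both sides at N = (-41.800, -35.900). That places the tangent points at M = (-56.800, -35.900) on LM and E = (-41.800, -50.900) on ER. Then |ZE| = |E − Z| = 65.864.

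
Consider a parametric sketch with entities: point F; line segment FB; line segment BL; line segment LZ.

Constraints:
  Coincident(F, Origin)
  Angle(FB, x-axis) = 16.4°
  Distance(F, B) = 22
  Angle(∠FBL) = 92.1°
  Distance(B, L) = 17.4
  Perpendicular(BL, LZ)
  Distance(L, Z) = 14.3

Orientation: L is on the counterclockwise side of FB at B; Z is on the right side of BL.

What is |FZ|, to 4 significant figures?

40.60

F is at the origin; FB runs at 16.4° with length 22.0, so B = 22.0·(cos 16.4°, sin 16.4°) = (21.10, 6.212). ∠FBL = 92.1°, so BL runs at 16.4° + (180° − 92.1°) = 104.3° from the x-axis; with |BL| = 17.4, L = B + 17.4·(cos 104.3°, sin 104.3°) = (16.81, 23.07). BL ⟂ LZ; with |LZ| = 14.3 on the right of BL, Z = L + 14.3·(0.9690, 0.2470) = (30.66, 26.60). Then |FZ| = |Z − F| = 40.60.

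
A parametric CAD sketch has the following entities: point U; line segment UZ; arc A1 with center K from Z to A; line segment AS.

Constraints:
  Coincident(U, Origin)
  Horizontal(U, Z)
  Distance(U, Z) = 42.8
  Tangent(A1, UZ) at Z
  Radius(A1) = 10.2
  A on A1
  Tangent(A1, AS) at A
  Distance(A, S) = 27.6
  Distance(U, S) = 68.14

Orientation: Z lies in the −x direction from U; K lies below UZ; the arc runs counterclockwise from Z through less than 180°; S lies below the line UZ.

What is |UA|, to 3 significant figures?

53.4

Checks: ∠(KZ, ZU) = 90.00° ✓; |KZ| = 10.20 ✓; |KA| = 10.20 ✓; ∠(KA, AS) = 90.00° ✓; |AS| = 27.60 ✓; |US| = 68.14 ✓.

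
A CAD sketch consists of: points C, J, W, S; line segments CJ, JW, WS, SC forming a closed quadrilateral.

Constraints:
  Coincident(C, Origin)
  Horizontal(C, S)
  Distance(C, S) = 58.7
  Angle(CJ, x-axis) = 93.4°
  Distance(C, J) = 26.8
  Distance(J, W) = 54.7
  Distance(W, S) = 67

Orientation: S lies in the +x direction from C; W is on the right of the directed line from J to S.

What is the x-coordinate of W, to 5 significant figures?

-2.1945

Checks: |JW| = 54.70 ✓; |WS| = 67.00 ✓.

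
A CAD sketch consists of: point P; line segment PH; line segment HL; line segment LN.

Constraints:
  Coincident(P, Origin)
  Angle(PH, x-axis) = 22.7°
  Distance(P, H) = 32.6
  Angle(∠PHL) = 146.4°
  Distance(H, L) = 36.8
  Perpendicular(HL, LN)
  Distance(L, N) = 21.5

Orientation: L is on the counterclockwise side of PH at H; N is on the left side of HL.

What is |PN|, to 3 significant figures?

64.0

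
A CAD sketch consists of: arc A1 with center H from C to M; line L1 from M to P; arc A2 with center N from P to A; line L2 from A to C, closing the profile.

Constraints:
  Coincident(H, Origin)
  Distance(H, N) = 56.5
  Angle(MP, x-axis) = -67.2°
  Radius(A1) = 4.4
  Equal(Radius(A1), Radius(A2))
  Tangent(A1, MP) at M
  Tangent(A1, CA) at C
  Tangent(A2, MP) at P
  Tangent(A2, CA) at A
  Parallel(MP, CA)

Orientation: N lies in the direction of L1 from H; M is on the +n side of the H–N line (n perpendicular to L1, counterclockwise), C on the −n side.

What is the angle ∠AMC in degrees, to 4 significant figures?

81.15°

The slot axis is L1's direction at -67.2°, so u = (cos -67.2°, sin -67.2°) = (0.3875, -0.9219) and n = (−sin -67.2°, cos -67.2°) = (0.9219, 0.3875). H is at the origin and N lies 56.5 along u from H, so N = 56.5·u = (21.89, -52.09). Tangency of A1 to both parallel lines with radius 4.4 puts M and C at H ± 4.4·n: M = (4.056, 1.705), C = (-4.056, -1.705). Equal radii place P and A the same way about N: P = N + 4.4·n = (25.95, -50.38), A = N − 4.4·n = (17.84, -53.79). Then cos ∠AMC = MA·MC / (|MA||MC|), giving 81.15°.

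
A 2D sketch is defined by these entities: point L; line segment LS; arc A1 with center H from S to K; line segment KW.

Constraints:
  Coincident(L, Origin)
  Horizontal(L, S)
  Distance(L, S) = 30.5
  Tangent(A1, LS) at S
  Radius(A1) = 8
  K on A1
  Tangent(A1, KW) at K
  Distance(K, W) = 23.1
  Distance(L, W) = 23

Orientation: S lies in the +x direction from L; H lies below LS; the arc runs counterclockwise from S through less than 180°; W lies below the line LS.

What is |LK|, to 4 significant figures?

24.48

Checks: |HK| = 8.000 ✓; ∠(HK, KW) = 90.00° ✓; |KW| = 23.10 ✓; |LW| = 23.00 ✓.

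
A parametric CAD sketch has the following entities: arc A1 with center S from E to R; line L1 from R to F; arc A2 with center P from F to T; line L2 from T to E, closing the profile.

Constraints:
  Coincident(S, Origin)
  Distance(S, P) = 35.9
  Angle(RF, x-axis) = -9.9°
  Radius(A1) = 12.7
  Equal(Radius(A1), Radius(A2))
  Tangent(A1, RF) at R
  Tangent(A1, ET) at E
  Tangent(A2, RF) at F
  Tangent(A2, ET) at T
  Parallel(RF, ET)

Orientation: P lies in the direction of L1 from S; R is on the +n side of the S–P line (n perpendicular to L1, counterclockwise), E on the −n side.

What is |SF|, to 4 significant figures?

38.08

The slot axis is L1's direction at -9.9°, so u = (cos -9.9°, sin -9.9°) = (0.9851, -0.1719) and n = (−sin -9.9°, cos -9.9°) = (0.1719, 0.9851). S is at the origin and P lies 35.9 along u from S, so P = 35.9·u = (35.37, -6.172). Tangency of A1 to both parallel lines with radius 12.7 puts R and E at S ± 12.7·n: R = (2.183, 12.51), E = (-2.183, -12.51). Equal radii place F and T the same way about P: F = P + 12.7·n = (37.55, 6.339), T = P − 12.7·n = (33.18, -18.68). Then |SF| = |F − S| = 38.08.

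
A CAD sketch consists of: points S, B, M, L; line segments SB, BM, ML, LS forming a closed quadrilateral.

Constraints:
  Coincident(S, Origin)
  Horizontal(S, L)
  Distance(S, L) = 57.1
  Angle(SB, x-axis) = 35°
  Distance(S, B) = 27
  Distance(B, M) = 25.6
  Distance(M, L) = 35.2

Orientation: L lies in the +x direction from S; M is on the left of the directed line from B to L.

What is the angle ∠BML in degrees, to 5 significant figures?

76.172°

Checks: |BM| = 25.60 ✓; |ML| = 35.20 ✓.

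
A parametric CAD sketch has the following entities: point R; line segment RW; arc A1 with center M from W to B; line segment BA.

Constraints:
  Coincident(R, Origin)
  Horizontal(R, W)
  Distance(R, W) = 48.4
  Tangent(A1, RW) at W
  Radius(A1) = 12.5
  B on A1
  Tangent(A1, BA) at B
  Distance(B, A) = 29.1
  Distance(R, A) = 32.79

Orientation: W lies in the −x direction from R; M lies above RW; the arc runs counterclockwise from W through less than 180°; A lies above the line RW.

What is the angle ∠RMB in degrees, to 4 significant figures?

26.79°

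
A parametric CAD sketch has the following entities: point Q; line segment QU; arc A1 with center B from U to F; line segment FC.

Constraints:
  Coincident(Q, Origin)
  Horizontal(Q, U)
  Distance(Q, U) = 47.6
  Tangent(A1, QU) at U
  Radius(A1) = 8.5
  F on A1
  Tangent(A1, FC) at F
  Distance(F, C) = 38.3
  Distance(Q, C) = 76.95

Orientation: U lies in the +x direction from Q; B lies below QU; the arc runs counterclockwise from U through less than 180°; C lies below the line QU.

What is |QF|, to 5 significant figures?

42.781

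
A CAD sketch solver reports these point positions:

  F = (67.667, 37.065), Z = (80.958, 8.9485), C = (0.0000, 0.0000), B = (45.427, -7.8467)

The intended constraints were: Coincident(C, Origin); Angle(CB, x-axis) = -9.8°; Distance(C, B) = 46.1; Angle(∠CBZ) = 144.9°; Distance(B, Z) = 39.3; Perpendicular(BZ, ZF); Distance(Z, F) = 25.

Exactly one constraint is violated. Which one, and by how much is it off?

Distance(Z, F) = 25 — off by 6.10.

C = (0.00, 0.00) ✓; CB at -9.800° ✓; |CB| = 46.10 ✓; ∠CBZ = 144.9° ✓; |BZ| = 39.30 ✓; ∠(BZ, ZF) = 90.00° ✓; |ZF| = 31.10 ✗.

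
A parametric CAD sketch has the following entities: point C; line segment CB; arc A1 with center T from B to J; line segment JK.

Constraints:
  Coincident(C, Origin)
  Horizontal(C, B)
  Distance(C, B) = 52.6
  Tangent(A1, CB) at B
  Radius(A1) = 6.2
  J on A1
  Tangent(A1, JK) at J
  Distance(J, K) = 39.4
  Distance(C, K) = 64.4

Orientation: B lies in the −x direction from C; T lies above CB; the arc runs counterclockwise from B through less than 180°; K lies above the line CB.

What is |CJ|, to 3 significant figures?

46.8

C is at the origin; CB is horizontal with |CB| = 52.6 and B on the −x side, so B = (-52.6, 0.00). Tangency of A1 to CB means the radius TB is perpendicular to CB, so T = B + (0, 6.2) = (-52.6, 6.20). Since TJ ⟂ JK (tangency), |TK| = √(6.2² + 39.4²) = 39.9 regardless of where J sits on A1. So K lies on both circle(C, 64.4) and circle(T, 39.9); the above-CB intersection is K = (-45.6, 45.5). J is the foot of the tangent from K: J = (-46.4, 6.08).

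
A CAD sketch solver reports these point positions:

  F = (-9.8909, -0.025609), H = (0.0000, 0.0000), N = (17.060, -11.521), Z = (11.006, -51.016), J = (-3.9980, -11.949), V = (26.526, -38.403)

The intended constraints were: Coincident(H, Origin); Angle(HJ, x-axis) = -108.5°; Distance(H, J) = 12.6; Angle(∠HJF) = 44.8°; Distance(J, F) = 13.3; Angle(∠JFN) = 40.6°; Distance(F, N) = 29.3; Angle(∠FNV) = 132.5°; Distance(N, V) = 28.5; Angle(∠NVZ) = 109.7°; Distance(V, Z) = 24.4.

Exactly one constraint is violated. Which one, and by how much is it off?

Distance(V, Z) = 24.4 — off by 4.40.

H = (0.00, 0.00) ✓; HJ at -108.5° ✓; |HJ| = 12.60 ✓; ∠HJF = 44.80° ✓; |JF| = 13.30 ✓; ∠JFN = 40.60° ✓; |FN| = 29.30 ✓; ∠FNV = 132.5° ✓; |NV| = 28.50 ✓; ∠NVZ = 109.7° ✓; |VZ| = 20.00 ✗.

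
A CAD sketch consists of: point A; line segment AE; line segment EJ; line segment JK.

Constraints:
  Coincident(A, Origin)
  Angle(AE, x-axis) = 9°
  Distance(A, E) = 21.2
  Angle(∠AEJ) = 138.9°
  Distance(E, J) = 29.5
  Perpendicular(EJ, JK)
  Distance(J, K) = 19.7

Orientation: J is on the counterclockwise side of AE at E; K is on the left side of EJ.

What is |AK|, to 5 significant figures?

45.839

A is at the origin; AE runs at 9.0° with length 21.2, so E = 21.2·(cos 9.0°, sin 9.0°) = (20.939, 3.3164). ∠AEJ = 138.9°, so EJ runs at 9.0° + (180° − 138.9°) = 50.100° from the x-axis; with |EJ| = 29.5, J = E + 29.5·(cos 50.100°, sin 50.100°) = (39.862, 25.948). EJ is perpendicular to JK; with |JK| = 19.7 on the left of EJ, K = J + 19.7·(-0.76717, 0.64145) = (24.749, 38.584). Then |AK| = |K − A| = 45.839.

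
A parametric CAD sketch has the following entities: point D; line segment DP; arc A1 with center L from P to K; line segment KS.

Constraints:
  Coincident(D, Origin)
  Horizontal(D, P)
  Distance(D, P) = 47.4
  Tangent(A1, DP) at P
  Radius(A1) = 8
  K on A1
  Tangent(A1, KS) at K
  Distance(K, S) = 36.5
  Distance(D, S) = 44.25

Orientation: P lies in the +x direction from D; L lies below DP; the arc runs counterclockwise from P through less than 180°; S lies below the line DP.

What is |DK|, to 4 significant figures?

40.48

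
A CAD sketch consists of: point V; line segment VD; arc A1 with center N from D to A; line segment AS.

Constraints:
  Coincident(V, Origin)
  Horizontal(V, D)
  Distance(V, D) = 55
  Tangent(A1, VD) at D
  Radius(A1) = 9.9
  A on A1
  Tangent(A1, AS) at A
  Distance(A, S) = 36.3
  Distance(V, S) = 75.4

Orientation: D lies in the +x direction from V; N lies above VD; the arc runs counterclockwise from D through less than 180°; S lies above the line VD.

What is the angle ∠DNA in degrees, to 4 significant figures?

99.64°

Checks: ∠(ND, DV) = 90.00° ✓; |ND| = 9.900 ✓; |NA| = 9.900 ✓; ∠(NA, AS) = 90.00° ✓; |AS| = 36.30 ✓; |VS| = 75.40 ✓.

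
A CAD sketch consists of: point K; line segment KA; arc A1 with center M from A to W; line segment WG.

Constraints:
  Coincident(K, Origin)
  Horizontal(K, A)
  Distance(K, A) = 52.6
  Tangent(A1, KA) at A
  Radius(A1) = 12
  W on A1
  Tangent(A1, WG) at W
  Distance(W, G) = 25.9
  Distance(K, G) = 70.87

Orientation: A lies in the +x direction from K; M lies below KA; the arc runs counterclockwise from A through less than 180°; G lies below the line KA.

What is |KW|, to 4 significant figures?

47.10

Checks: |MW| = 12.00 ✓; ∠(MW, WG) = 90.00° ✓; |WG| = 25.90 ✓; |KG| = 70.87 ✓.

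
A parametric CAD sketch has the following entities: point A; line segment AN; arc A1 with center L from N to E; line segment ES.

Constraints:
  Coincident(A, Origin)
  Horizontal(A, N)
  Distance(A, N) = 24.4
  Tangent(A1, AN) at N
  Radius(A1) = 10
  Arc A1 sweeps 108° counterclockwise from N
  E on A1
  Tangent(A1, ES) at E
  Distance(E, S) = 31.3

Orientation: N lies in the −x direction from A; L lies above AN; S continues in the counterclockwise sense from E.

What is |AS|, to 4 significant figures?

49.40

On A1, N sits at bearing -90° from L; a 108° counterclockwise sweep puts E at bearing 18°, so E = L + 10.0·(cos 18°, sin 18°) = (-14.89, 13.09). A1 meets ES tangentially, so LE is at right angles to ES, so ES runs along (−sin 18°, cos 18°); with |ES| = 31.3, S = (-24.56, 42.86). Then |AS| = |S − A| = 49.40.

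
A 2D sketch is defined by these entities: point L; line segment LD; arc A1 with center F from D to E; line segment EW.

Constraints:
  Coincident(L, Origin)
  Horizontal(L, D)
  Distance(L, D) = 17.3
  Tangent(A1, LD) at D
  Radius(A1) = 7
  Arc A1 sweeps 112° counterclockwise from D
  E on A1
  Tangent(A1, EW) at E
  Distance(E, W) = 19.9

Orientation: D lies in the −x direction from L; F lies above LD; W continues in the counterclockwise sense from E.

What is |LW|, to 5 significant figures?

33.492

L is at the origin; L and D share the same y with |LD| = 17.3 and D on the −x side, so D = (-17.300, 0.0000). Since A1 is tangent to LD there, FD ⟂ LD, so F = D + (0, 7) = (-17.300, 7.0000). On A1, D sits at bearing -90° from F; a 112° counterclockwise sweep puts E at bearing 22°, so E = F + 7.0·(cos 22°, sin 22°) = (-10.810, 9.6222). A1 meets EW tangentially, so FE is at right angles to EW, so EW runs along (−sin 22°, cos 22°); with |EW| = 19.9, W = (-18.264, 28.073). Then |LW| = |W − L| = 33.492.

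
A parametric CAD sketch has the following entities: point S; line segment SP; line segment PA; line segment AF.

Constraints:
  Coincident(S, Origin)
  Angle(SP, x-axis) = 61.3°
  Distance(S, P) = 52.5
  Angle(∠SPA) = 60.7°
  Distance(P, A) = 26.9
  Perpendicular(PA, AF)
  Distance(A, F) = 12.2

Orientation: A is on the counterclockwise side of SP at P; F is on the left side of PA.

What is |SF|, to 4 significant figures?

33.61

∠SPA = 60.7°, so PA runs at 61.3° + (180° − 60.7°) = 180.6° from the x-axis; with |PA| = 26.9, A = P + 26.9·(cos 180.6°, sin 180.6°) = (-1.687, 45.77). PA is perpendicular to AF; with |AF| = 12.2 on the left of PA, F = A + 12.2·(0.01047, -0.9999) = (-1.559, 33.57). Then |SF| = |F − S| = 33.61.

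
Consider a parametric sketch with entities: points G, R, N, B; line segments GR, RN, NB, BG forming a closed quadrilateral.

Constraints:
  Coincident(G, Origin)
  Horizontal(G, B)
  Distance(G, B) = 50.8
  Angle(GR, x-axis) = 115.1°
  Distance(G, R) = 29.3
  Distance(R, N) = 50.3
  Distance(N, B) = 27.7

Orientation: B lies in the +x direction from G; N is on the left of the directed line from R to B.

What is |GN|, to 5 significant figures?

45.056

G is at the origin; GB is horizontal with |GB| = 50.8 and B in +x, so B = (50.8, 0). GR runs at 115.1° with |GR| = 29.3, so R = (-12.429, 26.533). N is determined by |RN| = 50.3 and |NB| = 27.7 together: it lies at the intersection of circle(R, 50.3) and circle(B, 27.7). With |RB| = 68.571, the foot of the radical line on RB is 47.139 from R and the perpendicular offset is √(50.3² − 47.139²) = 17.550. Taking the left-of-RB solution: N = (37.829, 24.475).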